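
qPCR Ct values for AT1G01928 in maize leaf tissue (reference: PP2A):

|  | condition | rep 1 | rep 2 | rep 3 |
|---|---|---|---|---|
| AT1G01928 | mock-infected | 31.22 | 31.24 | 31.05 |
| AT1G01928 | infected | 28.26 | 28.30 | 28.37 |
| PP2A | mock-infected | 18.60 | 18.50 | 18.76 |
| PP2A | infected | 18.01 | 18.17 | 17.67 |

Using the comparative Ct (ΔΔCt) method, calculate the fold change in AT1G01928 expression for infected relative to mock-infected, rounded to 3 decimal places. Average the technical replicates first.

4.563

Mean Ct: AT1G01928 mock-infected 31.170; AT1G01928 infected 28.310; PP2A mock-infected 18.620; PP2A infected 17.950
ΔCt(mock-infected) = 31.170 − 18.620 = 12.550
ΔCt(infected) = 28.310 − 17.950 = 10.360
ΔΔCt = 10.360 − 12.550 = -2.190
Fold change = 2^(−(-2.190)) = 2^2.190 = 4.5631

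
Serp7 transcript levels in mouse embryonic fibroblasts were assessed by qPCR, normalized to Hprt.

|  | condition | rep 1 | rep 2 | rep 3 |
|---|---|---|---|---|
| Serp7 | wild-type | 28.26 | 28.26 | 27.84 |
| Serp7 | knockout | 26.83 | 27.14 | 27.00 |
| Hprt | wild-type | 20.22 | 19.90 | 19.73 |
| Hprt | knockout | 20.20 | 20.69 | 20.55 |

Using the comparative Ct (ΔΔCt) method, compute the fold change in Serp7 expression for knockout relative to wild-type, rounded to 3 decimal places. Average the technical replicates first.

3.160

Mean Ct: Serp7 wild-type 28.120; Serp7 knockout 26.990; Hprt wild-type 19.950; Hprt knockout 20.480
ΔCt(wild-type) = 28.120 − 19.950 = 8.170
ΔCt(knockout) = 26.990 − 20.480 = 6.510
ΔΔCt = 6.510 − 8.170 = -1.660
Fold change = 2^(−(-1.660)) = 2^1.660 = 3.1602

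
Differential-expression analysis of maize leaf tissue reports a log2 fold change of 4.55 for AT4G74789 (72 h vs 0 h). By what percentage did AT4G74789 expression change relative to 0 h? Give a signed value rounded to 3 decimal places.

2242.537%

Fold change = 2^(4.55) = 23.4254
Percent change = (FC − 1) × 100% = (23.4254 − 1) × 100 = 2242.537%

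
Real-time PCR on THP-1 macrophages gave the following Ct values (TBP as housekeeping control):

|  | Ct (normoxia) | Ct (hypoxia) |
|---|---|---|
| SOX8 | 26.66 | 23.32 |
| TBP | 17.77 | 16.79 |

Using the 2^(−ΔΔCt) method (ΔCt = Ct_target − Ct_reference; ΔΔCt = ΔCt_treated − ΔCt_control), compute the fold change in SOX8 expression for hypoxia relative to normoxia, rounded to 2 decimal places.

5.13

ΔCt(normoxia) = 26.660 − 17.770 = 8.890
ΔCt(hypoxia) = 23.320 − 16.790 = 6.530
ΔΔCt = 6.530 − 8.890 = -2.360
Fold change = 2^(−(-2.360)) = 2^2.360 = 5.134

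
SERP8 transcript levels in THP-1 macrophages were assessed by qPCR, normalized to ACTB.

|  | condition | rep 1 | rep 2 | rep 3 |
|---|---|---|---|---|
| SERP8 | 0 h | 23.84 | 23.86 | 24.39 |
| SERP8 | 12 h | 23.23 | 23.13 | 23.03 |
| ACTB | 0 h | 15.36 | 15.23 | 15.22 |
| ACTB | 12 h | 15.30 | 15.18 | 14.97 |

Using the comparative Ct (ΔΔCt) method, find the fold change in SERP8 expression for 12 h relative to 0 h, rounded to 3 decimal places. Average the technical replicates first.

1.717

Mean Ct: SERP8 0 h 24.030; SERP8 12 h 23.130; ACTB 0 h 15.270; ACTB 12 h 15.150
ΔCt(0 h) = 24.030 − 15.270 = 8.760
ΔCt(12 h) = 23.130 − 15.150 = 7.980
ΔΔCt = 7.980 − 8.760 = -0.780
Fold change = 2^(−(-0.780)) = 2^0.780 = 1.7171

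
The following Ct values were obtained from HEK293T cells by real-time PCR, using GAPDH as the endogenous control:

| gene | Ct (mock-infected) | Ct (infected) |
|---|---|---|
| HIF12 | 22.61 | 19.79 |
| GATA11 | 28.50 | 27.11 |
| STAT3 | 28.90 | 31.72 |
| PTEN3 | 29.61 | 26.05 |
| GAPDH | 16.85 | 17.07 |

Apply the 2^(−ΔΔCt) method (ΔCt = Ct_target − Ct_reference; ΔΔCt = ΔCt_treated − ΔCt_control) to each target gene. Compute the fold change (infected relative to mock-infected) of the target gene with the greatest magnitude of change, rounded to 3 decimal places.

13.737

HIF12: ΔΔCt = (19.79−17.07) − (22.61−16.85) = 2.72 − 5.76 = -3.04; fold change = 2^3.04 = 8.225
GATA11: ΔΔCt = (27.11−17.07) − (28.50−16.85) = 10.04 − 11.65 = -1.61; fold change = 2^1.61 = 3.053
STAT3: ΔΔCt = (31.72−17.07) − (28.90−16.85) = 14.65 − 12.05 = 2.60; fold change = 2^-2.60 = 0.165
PTEN3: ΔΔCt = (26.05−17.07) − (29.61−16.85) = 8.98 − 12.76 = -3.78; fold change = 2^3.78 = 13.737
PTEN3 has the largest |ΔΔCt| = 3.78.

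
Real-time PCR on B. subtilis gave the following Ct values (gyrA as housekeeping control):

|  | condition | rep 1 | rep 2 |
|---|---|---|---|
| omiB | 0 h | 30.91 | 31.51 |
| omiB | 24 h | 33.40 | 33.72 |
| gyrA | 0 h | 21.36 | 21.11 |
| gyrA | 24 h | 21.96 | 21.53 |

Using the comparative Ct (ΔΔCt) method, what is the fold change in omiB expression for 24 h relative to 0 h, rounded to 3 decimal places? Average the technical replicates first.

0.279

Mean Ct: omiB 0 h 31.210; omiB 24 h 33.560; gyrA 0 h 21.235; gyrA 24 h 21.745
ΔCt(0 h) = 31.210 − 21.235 = 9.975
ΔCt(24 h) = 33.560 − 21.745 = 11.815
ΔΔCt = 11.815 − 9.975 = 1.840
Fold change = 2^(−1.840) = 0.2793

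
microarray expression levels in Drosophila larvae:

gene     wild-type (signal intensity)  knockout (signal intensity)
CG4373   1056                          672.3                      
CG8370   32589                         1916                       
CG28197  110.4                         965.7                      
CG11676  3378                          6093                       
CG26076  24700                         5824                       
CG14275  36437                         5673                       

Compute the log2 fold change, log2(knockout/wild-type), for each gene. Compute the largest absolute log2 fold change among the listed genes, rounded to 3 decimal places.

log2(672.3/1056) = -0.651  (CG4373)
log2(1916/32589) = -4.088  (CG8370)
log2(965.7/110.4) = 3.129  (CG28197)
log2(6093/3378) = 0.851  (CG11676)
log2(5824/24700) = -2.084  (CG26076)
log2(5673/36437) = -2.683  (CG14275)
The largest magnitude belongs to CG8370.

4.088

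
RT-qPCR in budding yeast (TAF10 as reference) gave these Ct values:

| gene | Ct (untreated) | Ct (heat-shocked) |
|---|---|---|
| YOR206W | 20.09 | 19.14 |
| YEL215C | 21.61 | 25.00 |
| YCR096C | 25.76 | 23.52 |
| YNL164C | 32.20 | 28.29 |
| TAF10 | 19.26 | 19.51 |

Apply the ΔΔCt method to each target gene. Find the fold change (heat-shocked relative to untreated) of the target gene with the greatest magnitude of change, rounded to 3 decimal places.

17.877

YOR206W: ΔΔCt = (19.14−19.51) − (20.09−19.26) = -0.37 − 0.83 = -1.20; fold change = 2^1.20 = 2.297
YEL215C: ΔΔCt = (25.00−19.51) − (21.61−19.26) = 5.49 − 2.35 = 3.14; fold change = 2^-3.14 = 0.113
YCR096C: ΔΔCt = (23.52−19.51) − (25.76−19.26) = 4.01 − 6.50 = -2.49; fold change = 2^2.49 = 5.618
YNL164C: ΔΔCt = (28.29−19.51) − (32.20−19.26) = 8.78 − 12.94 = -4.16; fold change = 2^4.16 = 17.877
YNL164C has the largest |ΔΔCt| = 4.16.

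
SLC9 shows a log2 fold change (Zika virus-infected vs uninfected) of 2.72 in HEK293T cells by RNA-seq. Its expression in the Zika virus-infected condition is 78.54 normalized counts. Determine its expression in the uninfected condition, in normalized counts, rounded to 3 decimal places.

11.920

Fold change = 2^(2.72) = 6.5887
uninfected expression = 78.54 / 6.5887 = 11.920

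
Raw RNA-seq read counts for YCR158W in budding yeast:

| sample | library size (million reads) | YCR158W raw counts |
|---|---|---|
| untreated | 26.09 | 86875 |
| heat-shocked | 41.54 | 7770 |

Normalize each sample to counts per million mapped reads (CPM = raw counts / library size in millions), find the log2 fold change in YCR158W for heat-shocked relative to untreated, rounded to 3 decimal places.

CPM(untreated) = 86875 / 26.09 = 3329.8199
CPM(heat-shocked) = 7770 / 41.54 = 187.0486
Fold change = 187.0486 / 3329.8199 = 0.05617
log2(0.05617) = -4.1540

-4.154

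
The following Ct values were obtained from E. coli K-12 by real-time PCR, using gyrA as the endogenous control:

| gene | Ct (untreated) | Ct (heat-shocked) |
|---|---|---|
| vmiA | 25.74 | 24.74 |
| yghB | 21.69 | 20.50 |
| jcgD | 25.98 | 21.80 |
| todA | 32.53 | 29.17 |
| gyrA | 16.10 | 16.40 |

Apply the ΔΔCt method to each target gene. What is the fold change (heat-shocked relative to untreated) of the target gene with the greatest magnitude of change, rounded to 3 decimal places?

22.316

vmiA: ΔΔCt = (24.74−16.40) − (25.74−16.10) = 8.34 − 9.64 = -1.30; fold change = 2^1.30 = 2.462
yghB: ΔΔCt = (20.50−16.40) − (21.69−16.10) = 4.10 − 5.59 = -1.49; fold change = 2^1.49 = 2.809
jcgD: ΔΔCt = (21.80−16.40) − (25.98−16.10) = 5.40 − 9.88 = -4.48; fold change = 2^4.48 = 22.316
todA: ΔΔCt = (29.17−16.40) − (32.53−16.10) = 12.77 − 16.43 = -3.66; fold change = 2^3.66 = 12.641
jcgD has the largest |ΔΔCt| = 4.48.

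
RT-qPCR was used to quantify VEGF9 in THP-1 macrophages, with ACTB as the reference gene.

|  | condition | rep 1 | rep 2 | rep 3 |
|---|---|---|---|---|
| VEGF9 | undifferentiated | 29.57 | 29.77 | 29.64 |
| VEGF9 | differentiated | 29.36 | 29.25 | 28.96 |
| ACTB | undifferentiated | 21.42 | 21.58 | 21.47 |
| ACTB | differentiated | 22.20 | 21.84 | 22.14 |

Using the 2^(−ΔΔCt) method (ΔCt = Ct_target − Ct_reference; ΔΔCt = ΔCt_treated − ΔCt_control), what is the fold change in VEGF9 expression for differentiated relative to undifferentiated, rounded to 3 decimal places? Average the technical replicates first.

Mean Ct: VEGF9 undifferentiated 29.660; VEGF9 differentiated 29.190; ACTB undifferentiated 21.490; ACTB differentiated 22.060
ΔCt(undifferentiated) = 29.660 − 21.490 = 8.170
ΔCt(differentiated) = 29.190 − 22.060 = 7.130
ΔΔCt = 7.130 − 8.170 = -1.040
Fold change = 2^(−(-1.040)) = 2^1.040 = 2.0562

2.056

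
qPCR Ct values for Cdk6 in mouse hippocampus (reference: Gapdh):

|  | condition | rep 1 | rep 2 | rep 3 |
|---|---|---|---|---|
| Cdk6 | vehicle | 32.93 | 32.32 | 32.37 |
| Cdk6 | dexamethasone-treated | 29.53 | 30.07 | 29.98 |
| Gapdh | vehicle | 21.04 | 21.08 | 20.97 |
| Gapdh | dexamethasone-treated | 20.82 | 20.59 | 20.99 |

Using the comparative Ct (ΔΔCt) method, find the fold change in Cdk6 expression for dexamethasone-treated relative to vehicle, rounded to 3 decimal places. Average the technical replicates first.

5.464

Mean Ct: Cdk6 vehicle 32.540; Cdk6 dexamethasone-treated 29.860; Gapdh vehicle 21.030; Gapdh dexamethasone-treated 20.800
ΔCt(vehicle) = 32.540 − 21.030 = 11.510
ΔCt(dexamethasone-treated) = 29.860 − 20.800 = 9.060
ΔΔCt = 9.060 − 11.510 = -2.450
Fold change = 2^(−(-2.450)) = 2^2.450 = 5.4642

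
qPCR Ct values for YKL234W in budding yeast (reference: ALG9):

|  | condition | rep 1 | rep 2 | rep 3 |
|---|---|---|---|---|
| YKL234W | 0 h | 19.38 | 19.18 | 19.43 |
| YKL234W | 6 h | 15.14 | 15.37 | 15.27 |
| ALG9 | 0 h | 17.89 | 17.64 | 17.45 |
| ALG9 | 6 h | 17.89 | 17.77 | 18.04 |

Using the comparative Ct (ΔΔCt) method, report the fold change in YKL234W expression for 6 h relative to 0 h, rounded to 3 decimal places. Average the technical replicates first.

19.835

Mean Ct: YKL234W 0 h 19.330; YKL234W 6 h 15.260; ALG9 0 h 17.660; ALG9 6 h 17.900
ΔCt(0 h) = 19.330 − 17.660 = 1.670
ΔCt(6 h) = 15.260 − 17.900 = -2.640
ΔΔCt = -2.640 − 1.670 = -4.310
Fold change = 2^(−(-4.310)) = 2^4.310 = 19.8353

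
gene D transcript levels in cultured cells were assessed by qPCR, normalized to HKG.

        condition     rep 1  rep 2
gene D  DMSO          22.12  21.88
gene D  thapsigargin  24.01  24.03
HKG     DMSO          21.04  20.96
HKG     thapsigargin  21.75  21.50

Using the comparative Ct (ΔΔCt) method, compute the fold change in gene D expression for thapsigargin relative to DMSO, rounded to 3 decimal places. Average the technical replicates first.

Mean Ct: gene D DMSO 22.000; gene D thapsigargin 24.020; HKG DMSO 21.000; HKG thapsigargin 21.625
ΔCt(DMSO) = 22.000 − 21.000 = 1.000
ΔCt(thapsigargin) = 24.020 − 21.625 = 2.395
ΔΔCt = 2.395 − 1.000 = 1.395
Fold change = 2^(−1.395) = 0.3802

0.380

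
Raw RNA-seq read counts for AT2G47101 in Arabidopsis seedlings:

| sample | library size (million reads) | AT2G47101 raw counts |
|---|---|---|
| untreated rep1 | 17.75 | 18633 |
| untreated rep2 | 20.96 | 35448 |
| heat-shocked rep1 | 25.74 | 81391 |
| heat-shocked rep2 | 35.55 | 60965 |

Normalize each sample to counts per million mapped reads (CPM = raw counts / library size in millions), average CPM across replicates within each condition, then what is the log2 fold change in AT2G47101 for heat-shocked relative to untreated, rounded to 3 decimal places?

0.831

CPM(untreated rep1) = 18633 / 17.75 = 1049.7465
CPM(untreated rep2) = 35448 / 20.96 = 1691.2214
CPM(heat-shocked rep1) = 81391 / 25.74 = 3162.0435
CPM(heat-shocked rep2) = 60965 / 35.55 = 1714.9086
mean CPM(untreated) = 1370.4839; mean CPM(heat-shocked) = 2438.4760
Fold change = 2438.4760 / 1370.4839 = 1.77928
log2(1.77928) = 0.8313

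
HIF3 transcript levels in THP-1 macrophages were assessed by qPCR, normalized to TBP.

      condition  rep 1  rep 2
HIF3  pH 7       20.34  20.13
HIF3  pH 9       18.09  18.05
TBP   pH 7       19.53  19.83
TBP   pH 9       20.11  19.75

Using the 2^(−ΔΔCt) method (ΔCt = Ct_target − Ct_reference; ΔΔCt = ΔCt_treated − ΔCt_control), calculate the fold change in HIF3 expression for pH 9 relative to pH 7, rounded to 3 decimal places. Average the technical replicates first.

5.333

Mean Ct: HIF3 pH 7 20.235; HIF3 pH 9 18.070; TBP pH 7 19.680; TBP pH 9 19.930
ΔCt(pH 7) = 20.235 − 19.680 = 0.555
ΔCt(pH 9) = 18.070 − 19.930 = -1.860
ΔΔCt = -1.860 − 0.555 = -2.415
Fold change = 2^(−(-2.415)) = 2^2.415 = 5.3332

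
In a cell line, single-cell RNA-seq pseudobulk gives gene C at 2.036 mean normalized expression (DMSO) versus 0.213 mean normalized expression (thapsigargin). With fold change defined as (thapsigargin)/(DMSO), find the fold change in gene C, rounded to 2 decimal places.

0.10

Fold change = 0.213 / 2.036 = 0.105
gene C is downregulated.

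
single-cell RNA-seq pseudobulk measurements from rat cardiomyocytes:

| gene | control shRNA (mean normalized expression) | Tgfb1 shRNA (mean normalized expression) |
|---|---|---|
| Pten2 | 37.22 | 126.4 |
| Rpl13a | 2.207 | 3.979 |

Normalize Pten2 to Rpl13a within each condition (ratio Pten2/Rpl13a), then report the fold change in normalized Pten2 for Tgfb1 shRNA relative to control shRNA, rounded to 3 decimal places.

Pten2/Rpl13a (control shRNA) = 37.22 / 2.207 = 16.865
Pten2/Rpl13a (Tgfb1 shRNA) = 126.4 / 3.979 = 31.767
Fold change = 31.767 / 16.865 = 1.8836

1.884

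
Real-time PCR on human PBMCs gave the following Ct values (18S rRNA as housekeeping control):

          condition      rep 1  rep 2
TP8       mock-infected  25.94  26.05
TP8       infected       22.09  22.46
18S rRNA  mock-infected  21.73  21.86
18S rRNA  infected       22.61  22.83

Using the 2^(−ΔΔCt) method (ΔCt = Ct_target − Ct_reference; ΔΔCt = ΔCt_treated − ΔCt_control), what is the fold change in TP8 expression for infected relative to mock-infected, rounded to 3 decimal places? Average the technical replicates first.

Mean Ct: TP8 mock-infected 25.995; TP8 infected 22.275; 18S rRNA mock-infected 21.795; 18S rRNA infected 22.720
ΔCt(mock-infected) = 25.995 − 21.795 = 4.200
ΔCt(infected) = 22.275 − 22.720 = -0.445
ΔΔCt = -0.445 − 4.200 = -4.645
Fold change = 2^(−(-4.645)) = 2^4.645 = 25.0198

25.020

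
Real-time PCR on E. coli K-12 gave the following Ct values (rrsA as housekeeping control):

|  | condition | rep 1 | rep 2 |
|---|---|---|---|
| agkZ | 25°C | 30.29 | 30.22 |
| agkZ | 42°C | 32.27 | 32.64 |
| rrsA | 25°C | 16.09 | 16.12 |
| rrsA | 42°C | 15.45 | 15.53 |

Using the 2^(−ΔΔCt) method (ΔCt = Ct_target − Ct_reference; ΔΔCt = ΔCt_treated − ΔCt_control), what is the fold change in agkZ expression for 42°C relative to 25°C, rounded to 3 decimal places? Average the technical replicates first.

Mean Ct: agkZ 25°C 30.255; agkZ 42°C 32.455; rrsA 25°C 16.105; rrsA 42°C 15.490
ΔCt(25°C) = 30.255 − 16.105 = 14.150
ΔCt(42°C) = 32.455 − 15.490 = 16.965
ΔΔCt = 16.965 − 14.150 = 2.815
Fold change = 2^(−2.815) = 0.1421

0.142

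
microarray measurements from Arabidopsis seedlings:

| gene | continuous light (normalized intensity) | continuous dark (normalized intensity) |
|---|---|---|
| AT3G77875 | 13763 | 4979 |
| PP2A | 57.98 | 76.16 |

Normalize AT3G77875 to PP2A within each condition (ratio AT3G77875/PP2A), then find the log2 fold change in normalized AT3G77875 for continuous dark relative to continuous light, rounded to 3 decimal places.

AT3G77875/PP2A (continuous light) = 13763 / 57.98 = 237.37
AT3G77875/PP2A (continuous dark) = 4979 / 76.16 = 65.376
Fold change = 65.376 / 237.37 = 0.2754
log2(0.2754) = -1.8603

-1.860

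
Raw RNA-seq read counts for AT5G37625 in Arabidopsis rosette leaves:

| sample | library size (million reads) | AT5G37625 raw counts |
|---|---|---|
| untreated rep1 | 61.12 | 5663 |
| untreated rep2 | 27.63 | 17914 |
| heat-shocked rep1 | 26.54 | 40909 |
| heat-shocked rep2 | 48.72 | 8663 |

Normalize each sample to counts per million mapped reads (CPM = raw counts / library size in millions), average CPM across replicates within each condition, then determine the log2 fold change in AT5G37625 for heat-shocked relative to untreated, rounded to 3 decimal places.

1.214

CPM(untreated rep1) = 5663 / 61.12 = 92.6538
CPM(untreated rep2) = 17914 / 27.63 = 648.3532
CPM(heat-shocked rep1) = 40909 / 26.54 = 1541.4092
CPM(heat-shocked rep2) = 8663 / 48.72 = 177.8120
mean CPM(untreated) = 370.5035; mean CPM(heat-shocked) = 859.6106
Fold change = 859.6106 / 370.5035 = 2.32011
log2(2.32011) = 1.2142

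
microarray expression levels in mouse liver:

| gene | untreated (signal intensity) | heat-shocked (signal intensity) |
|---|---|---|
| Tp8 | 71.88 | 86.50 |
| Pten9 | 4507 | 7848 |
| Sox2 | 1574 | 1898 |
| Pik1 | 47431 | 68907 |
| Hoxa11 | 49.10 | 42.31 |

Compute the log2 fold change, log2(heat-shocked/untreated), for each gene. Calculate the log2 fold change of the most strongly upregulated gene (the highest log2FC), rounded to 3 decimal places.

0.800

log2(86.50/71.88) = 0.267  (Tp8)
log2(7848/4507) = 0.800  (Pten9)
log2(1898/1574) = 0.270  (Sox2)
log2(68907/47431) = 0.539  (Pik1)
log2(42.31/49.10) = -0.215  (Hoxa11)
Pten9 is most strongly upregulated.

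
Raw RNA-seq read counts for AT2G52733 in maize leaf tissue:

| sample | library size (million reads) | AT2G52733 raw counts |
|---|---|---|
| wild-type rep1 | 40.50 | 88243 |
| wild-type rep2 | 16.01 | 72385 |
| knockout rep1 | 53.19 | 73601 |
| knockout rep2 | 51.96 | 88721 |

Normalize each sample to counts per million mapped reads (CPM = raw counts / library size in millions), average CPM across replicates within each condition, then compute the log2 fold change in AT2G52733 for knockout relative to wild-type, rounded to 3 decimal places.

-1.116

CPM(wild-type rep1) = 88243 / 40.50 = 2178.8395
CPM(wild-type rep2) = 72385 / 16.01 = 4521.2367
CPM(knockout rep1) = 73601 / 53.19 = 1383.7375
CPM(knockout rep2) = 88721 / 51.96 = 1707.4865
mean CPM(wild-type) = 3350.0381; mean CPM(knockout) = 1545.6120
Fold change = 1545.6120 / 3350.0381 = 0.46137
log2(0.46137) = -1.1160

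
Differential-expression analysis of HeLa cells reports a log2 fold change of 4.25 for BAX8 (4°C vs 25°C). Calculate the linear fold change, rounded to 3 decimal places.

Fold change = 2^(4.25) = 19.0273

19.027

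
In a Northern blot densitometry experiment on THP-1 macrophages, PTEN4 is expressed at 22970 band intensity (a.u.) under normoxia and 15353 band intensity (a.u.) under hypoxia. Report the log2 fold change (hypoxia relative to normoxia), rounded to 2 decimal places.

-0.58

Fold change = 15353 / 22970 = 0.6684
log2(0.6684) = -0.581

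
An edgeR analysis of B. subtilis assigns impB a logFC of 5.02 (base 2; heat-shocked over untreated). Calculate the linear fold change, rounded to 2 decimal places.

32.45

Fold change = 2^(5.02) = 32.447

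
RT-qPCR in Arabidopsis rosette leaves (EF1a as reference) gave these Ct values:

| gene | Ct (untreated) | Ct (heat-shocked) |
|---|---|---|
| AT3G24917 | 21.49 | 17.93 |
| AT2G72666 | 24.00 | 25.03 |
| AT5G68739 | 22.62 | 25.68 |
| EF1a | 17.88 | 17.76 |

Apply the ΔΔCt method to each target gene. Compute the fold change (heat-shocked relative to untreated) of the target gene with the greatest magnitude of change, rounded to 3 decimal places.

AT3G24917: ΔΔCt = (17.93−17.76) − (21.49−17.88) = 0.17 − 3.61 = -3.44; fold change = 2^3.44 = 10.853
AT2G72666: ΔΔCt = (25.03−17.76) − (24.00−17.88) = 7.27 − 6.12 = 1.15; fold change = 2^-1.15 = 0.451
AT5G68739: ΔΔCt = (25.68−17.76) − (22.62−17.88) = 7.92 − 4.74 = 3.18; fold change = 2^-3.18 = 0.110
AT3G24917 has the largest |ΔΔCt| = 3.44.

10.853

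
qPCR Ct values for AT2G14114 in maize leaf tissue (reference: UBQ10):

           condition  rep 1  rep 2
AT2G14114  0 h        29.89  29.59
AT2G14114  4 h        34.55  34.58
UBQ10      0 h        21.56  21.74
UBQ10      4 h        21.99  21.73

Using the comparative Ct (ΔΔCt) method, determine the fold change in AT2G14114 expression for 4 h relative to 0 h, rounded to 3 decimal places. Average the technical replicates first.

0.041

Mean Ct: AT2G14114 0 h 29.740; AT2G14114 4 h 34.565; UBQ10 0 h 21.650; UBQ10 4 h 21.860
ΔCt(0 h) = 29.740 − 21.650 = 8.090
ΔCt(4 h) = 34.565 − 21.860 = 12.705
ΔΔCt = 12.705 − 8.090 = 4.615
Fold change = 2^(−4.615) = 0.0408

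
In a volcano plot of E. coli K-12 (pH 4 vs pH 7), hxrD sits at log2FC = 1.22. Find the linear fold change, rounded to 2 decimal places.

2.33

Fold change = 2^(1.22) = 2.329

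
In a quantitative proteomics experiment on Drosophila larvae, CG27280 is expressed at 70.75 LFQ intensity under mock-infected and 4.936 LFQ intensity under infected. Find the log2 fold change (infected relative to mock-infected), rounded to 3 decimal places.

-3.841

Fold change = 4.936 / 70.75 = 0.0698
log2(0.0698) = -3.8413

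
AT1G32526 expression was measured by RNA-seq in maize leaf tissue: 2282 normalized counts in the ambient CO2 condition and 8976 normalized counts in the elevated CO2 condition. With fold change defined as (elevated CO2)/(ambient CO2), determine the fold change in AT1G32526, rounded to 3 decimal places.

Fold change = 8976 / 2282 = 3.9334
AT1G32526 is upregulated.

3.933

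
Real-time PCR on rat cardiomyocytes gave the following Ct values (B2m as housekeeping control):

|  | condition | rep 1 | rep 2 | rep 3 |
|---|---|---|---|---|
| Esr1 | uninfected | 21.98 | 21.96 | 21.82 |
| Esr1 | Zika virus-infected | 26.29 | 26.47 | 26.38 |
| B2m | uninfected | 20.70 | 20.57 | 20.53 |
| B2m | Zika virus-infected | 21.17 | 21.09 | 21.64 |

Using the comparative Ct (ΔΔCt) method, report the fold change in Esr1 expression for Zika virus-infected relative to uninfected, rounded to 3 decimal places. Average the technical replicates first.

0.074

Mean Ct: Esr1 uninfected 21.920; Esr1 Zika virus-infected 26.380; B2m uninfected 20.600; B2m Zika virus-infected 21.300
ΔCt(uninfected) = 21.920 − 20.600 = 1.320
ΔCt(Zika virus-infected) = 26.380 − 21.300 = 5.080
ΔΔCt = 5.080 − 1.320 = 3.760
Fold change = 2^(−3.760) = 0.0738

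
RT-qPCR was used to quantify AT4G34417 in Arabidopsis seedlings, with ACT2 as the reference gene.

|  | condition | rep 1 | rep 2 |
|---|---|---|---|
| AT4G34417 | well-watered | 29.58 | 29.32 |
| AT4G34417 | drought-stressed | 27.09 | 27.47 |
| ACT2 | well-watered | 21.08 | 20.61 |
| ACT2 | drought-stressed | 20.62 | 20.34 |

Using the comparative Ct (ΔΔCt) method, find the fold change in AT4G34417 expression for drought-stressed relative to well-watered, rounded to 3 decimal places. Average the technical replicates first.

Mean Ct: AT4G34417 well-watered 29.450; AT4G34417 drought-stressed 27.280; ACT2 well-watered 20.845; ACT2 drought-stressed 20.480
ΔCt(well-watered) = 29.450 − 20.845 = 8.605
ΔCt(drought-stressed) = 27.280 − 20.480 = 6.800
ΔΔCt = 6.800 − 8.605 = -1.805
Fold change = 2^(−(-1.805)) = 2^1.805 = 3.4943

3.494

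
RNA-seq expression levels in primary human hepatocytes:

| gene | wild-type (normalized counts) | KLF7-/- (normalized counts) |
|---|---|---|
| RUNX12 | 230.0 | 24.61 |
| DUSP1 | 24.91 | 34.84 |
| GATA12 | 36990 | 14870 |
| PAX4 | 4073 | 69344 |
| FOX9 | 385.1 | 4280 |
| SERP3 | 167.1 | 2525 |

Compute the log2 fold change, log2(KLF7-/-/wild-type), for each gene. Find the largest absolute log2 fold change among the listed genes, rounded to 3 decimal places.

4.090

log2(24.61/230.0) = -3.224  (RUNX12)
log2(34.84/24.91) = 0.484  (DUSP1)
log2(14870/36990) = -1.315  (GATA12)
log2(69344/4073) = 4.090  (PAX4)
log2(4280/385.1) = 3.474  (FOX9)
log2(2525/167.1) = 3.917  (SERP3)
The largest magnitude belongs to PAX4.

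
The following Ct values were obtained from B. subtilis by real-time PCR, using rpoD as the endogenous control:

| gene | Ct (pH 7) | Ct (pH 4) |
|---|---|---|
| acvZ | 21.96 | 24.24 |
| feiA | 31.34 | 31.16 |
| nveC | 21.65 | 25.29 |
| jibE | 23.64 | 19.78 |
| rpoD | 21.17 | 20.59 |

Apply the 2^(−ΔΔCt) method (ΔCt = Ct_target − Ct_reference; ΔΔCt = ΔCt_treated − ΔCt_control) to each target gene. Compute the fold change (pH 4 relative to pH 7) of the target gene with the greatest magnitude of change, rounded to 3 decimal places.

acvZ: ΔΔCt = (24.24−20.59) − (21.96−21.17) = 3.65 − 0.79 = 2.86; fold change = 2^-2.86 = 0.138
feiA: ΔΔCt = (31.16−20.59) − (31.34−21.17) = 10.57 − 10.17 = 0.40; fold change = 2^-0.40 = 0.758
nveC: ΔΔCt = (25.29−20.59) − (21.65−21.17) = 4.70 − 0.48 = 4.22; fold change = 2^-4.22 = 0.054
jibE: ΔΔCt = (19.78−20.59) − (23.64−21.17) = -0.81 − 2.47 = -3.28; fold change = 2^3.28 = 9.714
nveC has the largest |ΔΔCt| = 4.22.

0.054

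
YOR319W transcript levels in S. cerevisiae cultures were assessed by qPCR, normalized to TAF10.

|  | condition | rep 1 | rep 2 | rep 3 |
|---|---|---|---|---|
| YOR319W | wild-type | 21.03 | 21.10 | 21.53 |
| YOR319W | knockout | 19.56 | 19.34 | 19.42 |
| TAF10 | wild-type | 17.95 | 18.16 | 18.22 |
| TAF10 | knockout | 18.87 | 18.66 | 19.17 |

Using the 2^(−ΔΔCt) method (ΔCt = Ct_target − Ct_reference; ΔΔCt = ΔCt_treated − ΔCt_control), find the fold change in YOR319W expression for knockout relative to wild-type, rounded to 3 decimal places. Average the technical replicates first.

5.938

Mean Ct: YOR319W wild-type 21.220; YOR319W knockout 19.440; TAF10 wild-type 18.110; TAF10 knockout 18.900
ΔCt(wild-type) = 21.220 − 18.110 = 3.110
ΔCt(knockout) = 19.440 − 18.900 = 0.540
ΔΔCt = 0.540 − 3.110 = -2.570
Fold change = 2^(−(-2.570)) = 2^2.570 = 5.9381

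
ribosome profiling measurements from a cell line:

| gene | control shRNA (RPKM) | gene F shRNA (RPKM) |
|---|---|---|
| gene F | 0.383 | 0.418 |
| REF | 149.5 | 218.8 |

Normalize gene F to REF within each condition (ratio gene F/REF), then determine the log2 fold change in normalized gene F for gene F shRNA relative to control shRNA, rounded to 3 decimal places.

gene F/REF (control shRNA) = 0.383 / 149.5 = 0.0025619
gene F/REF (gene F shRNA) = 0.418 / 218.8 = 0.0019104
Fold change = 0.0019104 / 0.0025619 = 0.7457
log2(0.7457) = -0.4233

-0.423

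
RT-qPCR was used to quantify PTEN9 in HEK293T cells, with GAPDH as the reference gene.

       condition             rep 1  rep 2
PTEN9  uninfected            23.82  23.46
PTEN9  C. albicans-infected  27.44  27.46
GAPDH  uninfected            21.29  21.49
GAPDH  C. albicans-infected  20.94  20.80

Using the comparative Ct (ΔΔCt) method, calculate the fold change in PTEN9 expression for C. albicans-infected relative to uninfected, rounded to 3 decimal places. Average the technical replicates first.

0.050

Mean Ct: PTEN9 uninfected 23.640; PTEN9 C. albicans-infected 27.450; GAPDH uninfected 21.390; GAPDH C. albicans-infected 20.870
ΔCt(uninfected) = 23.640 − 21.390 = 2.250
ΔCt(C. albicans-infected) = 27.450 − 20.870 = 6.580
ΔΔCt = 6.580 − 2.250 = 4.330
Fold change = 2^(−4.330) = 0.0497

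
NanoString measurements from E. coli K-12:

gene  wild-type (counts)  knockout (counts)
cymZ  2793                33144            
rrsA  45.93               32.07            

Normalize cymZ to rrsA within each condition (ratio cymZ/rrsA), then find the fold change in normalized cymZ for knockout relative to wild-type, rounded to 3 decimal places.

cymZ/rrsA (wild-type) = 2793 / 45.93 = 60.81
cymZ/rrsA (knockout) = 33144 / 32.07 = 1033.5
Fold change = 1033.5 / 60.81 = 16.9954

16.995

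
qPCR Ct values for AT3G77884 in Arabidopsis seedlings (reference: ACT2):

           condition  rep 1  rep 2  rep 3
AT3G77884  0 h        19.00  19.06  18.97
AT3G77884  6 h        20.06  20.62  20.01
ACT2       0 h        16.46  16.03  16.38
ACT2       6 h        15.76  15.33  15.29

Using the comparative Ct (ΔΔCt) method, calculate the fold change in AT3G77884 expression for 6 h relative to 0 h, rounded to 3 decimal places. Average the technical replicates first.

Mean Ct: AT3G77884 0 h 19.010; AT3G77884 6 h 20.230; ACT2 0 h 16.290; ACT2 6 h 15.460
ΔCt(0 h) = 19.010 − 16.290 = 2.720
ΔCt(6 h) = 20.230 − 15.460 = 4.770
ΔΔCt = 4.770 − 2.720 = 2.050
Fold change = 2^(−2.050) = 0.2415

0.241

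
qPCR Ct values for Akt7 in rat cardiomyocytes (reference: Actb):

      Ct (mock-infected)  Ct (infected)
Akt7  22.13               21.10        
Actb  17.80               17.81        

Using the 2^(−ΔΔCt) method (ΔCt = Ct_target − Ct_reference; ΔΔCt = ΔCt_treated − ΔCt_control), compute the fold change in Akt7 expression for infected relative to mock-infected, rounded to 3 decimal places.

ΔCt(mock-infected) = 22.130 − 17.800 = 4.330
ΔCt(infected) = 21.100 − 17.810 = 3.290
ΔΔCt = 3.290 − 4.330 = -1.040
Fold change = 2^(−(-1.040)) = 2^1.040 = 2.0562

2.056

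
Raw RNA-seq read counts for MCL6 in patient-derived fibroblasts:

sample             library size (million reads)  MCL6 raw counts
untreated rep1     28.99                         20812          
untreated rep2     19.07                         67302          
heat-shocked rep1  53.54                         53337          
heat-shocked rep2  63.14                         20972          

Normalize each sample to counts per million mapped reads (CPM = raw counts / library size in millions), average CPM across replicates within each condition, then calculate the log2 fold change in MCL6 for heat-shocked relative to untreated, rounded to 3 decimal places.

CPM(untreated rep1) = 20812 / 28.99 = 717.9027
CPM(untreated rep2) = 67302 / 19.07 = 3529.2082
CPM(heat-shocked rep1) = 53337 / 53.54 = 996.2084
CPM(heat-shocked rep2) = 20972 / 63.14 = 332.1508
mean CPM(untreated) = 2123.5555; mean CPM(heat-shocked) = 664.1796
Fold change = 664.1796 / 2123.5555 = 0.31277
log2(0.31277) = -1.6768

-1.677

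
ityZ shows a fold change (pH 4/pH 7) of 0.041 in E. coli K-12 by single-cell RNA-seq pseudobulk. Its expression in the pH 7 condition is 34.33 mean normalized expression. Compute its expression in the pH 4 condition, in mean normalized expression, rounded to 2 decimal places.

pH 4 expression = 34.33 × 0.041 = 1.41

1.41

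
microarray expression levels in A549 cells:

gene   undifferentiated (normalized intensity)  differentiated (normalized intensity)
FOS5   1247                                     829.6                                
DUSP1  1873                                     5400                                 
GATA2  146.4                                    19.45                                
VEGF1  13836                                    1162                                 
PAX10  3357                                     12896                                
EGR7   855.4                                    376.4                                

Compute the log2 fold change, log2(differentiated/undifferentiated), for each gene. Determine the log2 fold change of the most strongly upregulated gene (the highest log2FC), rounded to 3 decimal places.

1.942

log2(829.6/1247) = -0.588  (FOS5)
log2(5400/1873) = 1.528  (DUSP1)
log2(19.45/146.4) = -2.912  (GATA2)
log2(1162/13836) = -3.574  (VEGF1)
log2(12896/3357) = 1.942  (PAX10)
log2(376.4/855.4) = -1.184  (EGR7)
PAX10 is most strongly upregulated.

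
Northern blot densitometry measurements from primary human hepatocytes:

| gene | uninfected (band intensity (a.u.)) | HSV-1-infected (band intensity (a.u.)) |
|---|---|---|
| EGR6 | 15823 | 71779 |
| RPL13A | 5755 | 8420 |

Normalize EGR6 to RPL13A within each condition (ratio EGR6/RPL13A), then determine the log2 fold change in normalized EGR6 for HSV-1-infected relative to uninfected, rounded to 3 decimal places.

EGR6/RPL13A (uninfected) = 15823 / 5755 = 2.7494
EGR6/RPL13A (HSV-1-infected) = 71779 / 8420 = 8.5248
Fold change = 8.5248 / 2.7494 = 3.1006
log2(3.1006) = 1.6325

1.633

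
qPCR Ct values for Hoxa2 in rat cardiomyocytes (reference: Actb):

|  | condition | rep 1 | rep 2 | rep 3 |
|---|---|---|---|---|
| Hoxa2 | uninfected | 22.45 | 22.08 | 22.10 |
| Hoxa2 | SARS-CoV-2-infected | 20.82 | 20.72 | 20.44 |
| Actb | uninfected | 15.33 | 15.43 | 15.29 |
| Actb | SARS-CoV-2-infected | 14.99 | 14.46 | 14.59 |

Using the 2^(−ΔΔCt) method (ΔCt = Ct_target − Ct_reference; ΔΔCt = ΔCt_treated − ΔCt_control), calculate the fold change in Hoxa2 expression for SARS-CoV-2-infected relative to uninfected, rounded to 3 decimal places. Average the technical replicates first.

1.840

Mean Ct: Hoxa2 uninfected 22.210; Hoxa2 SARS-CoV-2-infected 20.660; Actb uninfected 15.350; Actb SARS-CoV-2-infected 14.680
ΔCt(uninfected) = 22.210 − 15.350 = 6.860
ΔCt(SARS-CoV-2-infected) = 20.660 − 14.680 = 5.980
ΔΔCt = 5.980 − 6.860 = -0.880
Fold change = 2^(−(-0.880)) = 2^0.880 = 1.8404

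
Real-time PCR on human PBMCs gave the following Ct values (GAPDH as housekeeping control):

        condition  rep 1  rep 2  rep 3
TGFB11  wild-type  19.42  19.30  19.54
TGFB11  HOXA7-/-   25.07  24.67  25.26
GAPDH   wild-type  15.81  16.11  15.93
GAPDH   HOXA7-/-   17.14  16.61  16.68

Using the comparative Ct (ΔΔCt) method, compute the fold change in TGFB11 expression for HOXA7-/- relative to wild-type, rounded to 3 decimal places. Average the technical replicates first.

0.038

Mean Ct: TGFB11 wild-type 19.420; TGFB11 HOXA7-/- 25.000; GAPDH wild-type 15.950; GAPDH HOXA7-/- 16.810
ΔCt(wild-type) = 19.420 − 15.950 = 3.470
ΔCt(HOXA7-/-) = 25.000 − 16.810 = 8.190
ΔΔCt = 8.190 − 3.470 = 4.720
Fold change = 2^(−4.720) = 0.0379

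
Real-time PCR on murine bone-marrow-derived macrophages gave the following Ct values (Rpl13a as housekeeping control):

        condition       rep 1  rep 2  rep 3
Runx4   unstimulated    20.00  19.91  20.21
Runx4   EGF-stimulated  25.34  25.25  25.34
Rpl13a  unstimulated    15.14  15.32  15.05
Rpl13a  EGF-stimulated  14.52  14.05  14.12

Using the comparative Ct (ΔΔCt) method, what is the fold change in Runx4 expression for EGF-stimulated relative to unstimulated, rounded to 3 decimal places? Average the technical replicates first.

Mean Ct: Runx4 unstimulated 20.040; Runx4 EGF-stimulated 25.310; Rpl13a unstimulated 15.170; Rpl13a EGF-stimulated 14.230
ΔCt(unstimulated) = 20.040 − 15.170 = 4.870
ΔCt(EGF-stimulated) = 25.310 − 14.230 = 11.080
ΔΔCt = 11.080 − 4.870 = 6.210
Fold change = 2^(−6.210) = 0.0135

0.014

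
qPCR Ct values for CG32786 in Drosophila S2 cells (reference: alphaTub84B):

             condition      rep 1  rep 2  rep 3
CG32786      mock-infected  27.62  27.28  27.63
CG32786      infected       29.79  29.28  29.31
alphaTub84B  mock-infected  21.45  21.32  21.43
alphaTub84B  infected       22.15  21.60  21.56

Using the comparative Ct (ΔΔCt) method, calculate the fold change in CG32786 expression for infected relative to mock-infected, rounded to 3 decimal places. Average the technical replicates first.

0.334

Mean Ct: CG32786 mock-infected 27.510; CG32786 infected 29.460; alphaTub84B mock-infected 21.400; alphaTub84B infected 21.770
ΔCt(mock-infected) = 27.510 − 21.400 = 6.110
ΔCt(infected) = 29.460 − 21.770 = 7.690
ΔΔCt = 7.690 − 6.110 = 1.580
Fold change = 2^(−1.580) = 0.3345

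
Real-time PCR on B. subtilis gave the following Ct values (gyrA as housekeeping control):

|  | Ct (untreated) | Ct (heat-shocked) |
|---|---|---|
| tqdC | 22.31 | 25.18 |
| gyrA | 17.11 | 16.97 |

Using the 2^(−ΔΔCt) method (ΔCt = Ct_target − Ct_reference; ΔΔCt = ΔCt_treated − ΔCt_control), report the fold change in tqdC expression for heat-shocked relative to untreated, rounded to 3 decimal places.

ΔCt(untreated) = 22.310 − 17.110 = 5.200
ΔCt(heat-shocked) = 25.180 − 16.970 = 8.210
ΔΔCt = 8.210 − 5.200 = 3.010
Fold change = 2^(−3.010) = 0.1241

0.124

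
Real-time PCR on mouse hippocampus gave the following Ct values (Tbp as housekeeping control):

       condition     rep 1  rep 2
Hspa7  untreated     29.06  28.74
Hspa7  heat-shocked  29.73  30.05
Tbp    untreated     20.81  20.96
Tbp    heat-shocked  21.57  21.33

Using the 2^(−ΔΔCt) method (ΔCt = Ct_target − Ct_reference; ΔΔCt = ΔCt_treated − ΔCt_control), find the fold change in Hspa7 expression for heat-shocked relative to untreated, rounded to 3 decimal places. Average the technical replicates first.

0.745

Mean Ct: Hspa7 untreated 28.900; Hspa7 heat-shocked 29.890; Tbp untreated 20.885; Tbp heat-shocked 21.450
ΔCt(untreated) = 28.900 − 20.885 = 8.015
ΔCt(heat-shocked) = 29.890 − 21.450 = 8.440
ΔΔCt = 8.440 − 8.015 = 0.425
Fold change = 2^(−0.425) = 0.7448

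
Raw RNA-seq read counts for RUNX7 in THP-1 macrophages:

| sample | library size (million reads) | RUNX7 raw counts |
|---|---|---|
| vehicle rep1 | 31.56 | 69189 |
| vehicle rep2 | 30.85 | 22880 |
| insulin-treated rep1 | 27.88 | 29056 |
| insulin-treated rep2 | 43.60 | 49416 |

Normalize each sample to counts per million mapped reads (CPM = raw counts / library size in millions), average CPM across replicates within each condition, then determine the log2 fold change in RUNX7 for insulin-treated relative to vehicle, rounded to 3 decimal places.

CPM(vehicle rep1) = 69189 / 31.56 = 2192.3004
CPM(vehicle rep2) = 22880 / 30.85 = 741.6532
CPM(insulin-treated rep1) = 29056 / 27.88 = 1042.1808
CPM(insulin-treated rep2) = 49416 / 43.60 = 1133.3945
mean CPM(vehicle) = 1466.9768; mean CPM(insulin-treated) = 1087.7876
Fold change = 1087.7876 / 1466.9768 = 0.74152
log2(0.74152) = -0.4314

-0.431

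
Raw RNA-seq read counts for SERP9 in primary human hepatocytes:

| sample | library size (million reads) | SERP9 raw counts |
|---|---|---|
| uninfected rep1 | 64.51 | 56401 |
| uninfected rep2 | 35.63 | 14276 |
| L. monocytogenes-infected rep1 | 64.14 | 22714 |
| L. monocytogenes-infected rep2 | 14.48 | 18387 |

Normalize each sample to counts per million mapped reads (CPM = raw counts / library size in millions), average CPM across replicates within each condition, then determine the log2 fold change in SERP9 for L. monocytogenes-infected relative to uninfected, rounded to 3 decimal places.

CPM(uninfected rep1) = 56401 / 64.51 = 874.2986
CPM(uninfected rep2) = 14276 / 35.63 = 400.6736
CPM(L. monocytogenes-infected rep1) = 22714 / 64.14 = 354.1316
CPM(L. monocytogenes-infected rep2) = 18387 / 14.48 = 1269.8204
mean CPM(uninfected) = 637.4861; mean CPM(L. monocytogenes-infected) = 811.9760
Fold change = 811.9760 / 637.4861 = 1.27372
log2(1.27372) = 0.3490

0.349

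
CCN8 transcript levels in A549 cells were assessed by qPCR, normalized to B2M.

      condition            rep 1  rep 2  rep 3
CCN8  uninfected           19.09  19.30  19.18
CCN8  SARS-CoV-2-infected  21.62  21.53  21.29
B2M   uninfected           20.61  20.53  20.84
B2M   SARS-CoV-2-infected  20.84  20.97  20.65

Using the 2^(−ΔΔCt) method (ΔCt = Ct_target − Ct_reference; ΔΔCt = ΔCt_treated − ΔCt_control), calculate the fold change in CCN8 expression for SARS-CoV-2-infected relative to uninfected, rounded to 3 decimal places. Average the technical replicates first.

Mean Ct: CCN8 uninfected 19.190; CCN8 SARS-CoV-2-infected 21.480; B2M uninfected 20.660; B2M SARS-CoV-2-infected 20.820
ΔCt(uninfected) = 19.190 − 20.660 = -1.470
ΔCt(SARS-CoV-2-infected) = 21.480 − 20.820 = 0.660
ΔΔCt = 0.660 − (-1.470) = 2.130
Fold change = 2^(−2.130) = 0.2285

0.228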